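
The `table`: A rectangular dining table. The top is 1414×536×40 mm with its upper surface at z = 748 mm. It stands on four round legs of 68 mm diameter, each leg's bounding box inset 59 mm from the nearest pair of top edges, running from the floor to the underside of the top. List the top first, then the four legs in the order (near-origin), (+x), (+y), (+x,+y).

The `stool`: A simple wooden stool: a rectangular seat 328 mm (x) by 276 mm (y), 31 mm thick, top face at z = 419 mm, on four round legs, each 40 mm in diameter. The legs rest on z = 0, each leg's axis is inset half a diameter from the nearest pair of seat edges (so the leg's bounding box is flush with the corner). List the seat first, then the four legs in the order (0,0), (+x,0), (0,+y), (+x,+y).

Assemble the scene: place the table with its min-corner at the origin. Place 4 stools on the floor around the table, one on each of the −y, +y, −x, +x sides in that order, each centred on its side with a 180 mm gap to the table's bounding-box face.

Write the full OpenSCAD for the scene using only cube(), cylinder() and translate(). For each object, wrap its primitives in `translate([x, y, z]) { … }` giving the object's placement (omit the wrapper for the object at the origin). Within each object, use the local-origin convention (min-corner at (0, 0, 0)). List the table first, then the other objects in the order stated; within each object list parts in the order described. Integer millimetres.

translate([0, 0, 708]) cube([1414, 536, 40]);
translate([93, 93, 0]) cylinder(h = 708, r = 34);
translate([1321, 93, 0]) cylinder(h = 708, r = 34);
translate([93, 443, 0]) cylinder(h = 708, r = 34);
translate([1321, 443, 0]) cylinder(h = 708, r = 34);
translate([543, -456, 0]) {
  translate([0, 0, 388]) cube([328, 276, 31]);
  translate([20, 20, 0]) cylinder(h = 388, r = 20);
  translate([308, 20, 0]) cylinder(h = 388, r = 20);
  translate([20, 256, 0]) cylinder(h = 388, r = 20);
  translate([308, 256, 0]) cylinder(h = 388, r = 20);
}
translate([543, 716, 0]) {
  translate([0, 0, 388]) cube([328, 276, 31]);
  translate([20, 20, 0]) cylinder(h = 388, r = 20);
  translate([308, 20, 0]) cylinder(h = 388, r = 20);
  translate([20, 256, 0]) cylinder(h = 388, r = 20);
  translate([308, 256, 0]) cylinder(h = 388, r = 20);
}
translate([-508, 130, 0]) {
  translate([0, 0, 388]) cube([328, 276, 31]);
  translate([20, 20, 0]) cylinder(h = 388, r = 20);
  translate([308, 20, 0]) cylinder(h = 388, r = 20);
  translate([20, 256, 0]) cylinder(h = 388, r = 20);
  translate([308, 256, 0]) cylinder(h = 388, r = 20);
}
translate([1594, 130, 0]) {
  translate([0, 0, 388]) cube([328, 276, 31]);
  translate([20, 20, 0]) cylinder(h = 388, r = 20);
  translate([308, 20, 0]) cylinder(h = 388, r = 20);
  translate([20, 256, 0]) cylinder(h = 388, r = 20);
  translate([308, 256, 0]) cylinder(h = 388, r = 20);
}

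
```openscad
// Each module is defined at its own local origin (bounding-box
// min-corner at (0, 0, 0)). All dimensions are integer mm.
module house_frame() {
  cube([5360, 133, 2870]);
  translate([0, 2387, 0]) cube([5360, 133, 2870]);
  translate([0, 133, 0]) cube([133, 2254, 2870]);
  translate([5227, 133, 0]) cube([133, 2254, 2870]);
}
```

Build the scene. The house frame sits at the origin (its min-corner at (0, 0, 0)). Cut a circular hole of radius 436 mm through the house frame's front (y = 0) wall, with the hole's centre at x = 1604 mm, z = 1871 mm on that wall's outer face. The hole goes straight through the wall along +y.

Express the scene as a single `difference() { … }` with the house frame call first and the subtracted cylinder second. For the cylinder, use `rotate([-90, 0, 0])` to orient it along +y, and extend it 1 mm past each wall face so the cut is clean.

difference() {
  house_frame();
  translate([1604, -1, 1871]) rotate([-90, 0, 0]) cylinder(h = 135, r = 436);
}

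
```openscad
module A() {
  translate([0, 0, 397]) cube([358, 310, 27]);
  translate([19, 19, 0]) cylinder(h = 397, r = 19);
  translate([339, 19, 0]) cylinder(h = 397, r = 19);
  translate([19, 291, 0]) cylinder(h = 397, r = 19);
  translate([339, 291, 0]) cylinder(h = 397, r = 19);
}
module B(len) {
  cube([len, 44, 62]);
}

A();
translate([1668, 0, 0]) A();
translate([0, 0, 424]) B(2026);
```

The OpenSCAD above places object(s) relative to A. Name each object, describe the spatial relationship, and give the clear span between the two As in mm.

Second stool starts at x = 1668; first ends at x = 358; clear span = 1668 − 358 = 1310 mm.

A is a stool. B is a beam. A beam spans the tops of two stools. The clear span between the two stools is 1310 mm.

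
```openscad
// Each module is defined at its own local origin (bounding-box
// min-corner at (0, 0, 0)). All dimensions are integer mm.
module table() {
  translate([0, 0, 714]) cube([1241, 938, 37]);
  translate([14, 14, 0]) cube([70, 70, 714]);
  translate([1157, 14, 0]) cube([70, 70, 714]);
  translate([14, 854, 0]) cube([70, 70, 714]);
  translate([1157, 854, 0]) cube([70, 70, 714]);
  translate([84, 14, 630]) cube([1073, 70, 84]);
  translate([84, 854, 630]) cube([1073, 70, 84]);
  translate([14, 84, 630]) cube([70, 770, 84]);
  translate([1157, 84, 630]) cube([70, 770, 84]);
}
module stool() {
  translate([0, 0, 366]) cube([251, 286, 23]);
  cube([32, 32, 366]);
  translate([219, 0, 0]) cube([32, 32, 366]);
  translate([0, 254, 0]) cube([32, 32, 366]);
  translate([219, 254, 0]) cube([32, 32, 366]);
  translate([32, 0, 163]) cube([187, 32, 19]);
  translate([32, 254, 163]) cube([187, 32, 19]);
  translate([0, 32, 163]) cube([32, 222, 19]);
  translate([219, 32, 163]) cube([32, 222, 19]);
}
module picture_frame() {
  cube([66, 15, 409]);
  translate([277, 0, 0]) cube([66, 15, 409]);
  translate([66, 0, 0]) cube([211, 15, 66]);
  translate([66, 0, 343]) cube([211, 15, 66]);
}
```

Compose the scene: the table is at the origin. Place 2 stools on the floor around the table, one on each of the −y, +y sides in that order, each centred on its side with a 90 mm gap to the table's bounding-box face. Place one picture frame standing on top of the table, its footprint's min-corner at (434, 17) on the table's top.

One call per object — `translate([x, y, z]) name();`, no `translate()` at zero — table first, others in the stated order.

table();
translate([495, -376, 0]) stool();
translate([495, 1028, 0]) stool();
translate([434, 17, 751]) picture_frame();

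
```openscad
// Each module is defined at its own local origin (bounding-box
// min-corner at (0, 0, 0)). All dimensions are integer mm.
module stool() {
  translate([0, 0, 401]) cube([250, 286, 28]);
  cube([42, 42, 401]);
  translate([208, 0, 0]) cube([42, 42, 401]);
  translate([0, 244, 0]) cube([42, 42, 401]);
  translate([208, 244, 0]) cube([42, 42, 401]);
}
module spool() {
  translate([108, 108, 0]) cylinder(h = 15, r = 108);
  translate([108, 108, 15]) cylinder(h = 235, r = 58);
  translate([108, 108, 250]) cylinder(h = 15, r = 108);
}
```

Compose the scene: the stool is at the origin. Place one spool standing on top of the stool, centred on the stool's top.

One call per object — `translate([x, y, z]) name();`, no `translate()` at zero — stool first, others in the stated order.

stool();
translate([17, 35, 429]) spool();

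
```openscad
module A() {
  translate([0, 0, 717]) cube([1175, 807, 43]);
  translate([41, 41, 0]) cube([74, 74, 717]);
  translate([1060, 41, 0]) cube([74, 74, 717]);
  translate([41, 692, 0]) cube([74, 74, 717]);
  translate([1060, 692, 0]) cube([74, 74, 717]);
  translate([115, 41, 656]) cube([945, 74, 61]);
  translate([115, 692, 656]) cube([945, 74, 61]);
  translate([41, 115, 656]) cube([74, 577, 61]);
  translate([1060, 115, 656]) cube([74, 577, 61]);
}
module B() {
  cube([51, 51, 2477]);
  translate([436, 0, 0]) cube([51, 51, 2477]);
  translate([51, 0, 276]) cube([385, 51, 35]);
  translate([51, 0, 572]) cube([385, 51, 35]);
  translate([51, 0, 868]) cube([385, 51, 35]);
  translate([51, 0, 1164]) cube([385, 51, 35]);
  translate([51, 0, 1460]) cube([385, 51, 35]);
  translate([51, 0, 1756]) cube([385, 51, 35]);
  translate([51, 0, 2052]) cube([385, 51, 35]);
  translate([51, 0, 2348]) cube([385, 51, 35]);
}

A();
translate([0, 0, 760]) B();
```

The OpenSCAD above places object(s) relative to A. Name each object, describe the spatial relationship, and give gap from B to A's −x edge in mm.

The ladder's min-x is at 0; the table's min-x is 0; gap = 0 mm.

A is a table. B is a ladder. The ladder is on top of the table. The gap from the ladder to the table's −x edge is 0 mm.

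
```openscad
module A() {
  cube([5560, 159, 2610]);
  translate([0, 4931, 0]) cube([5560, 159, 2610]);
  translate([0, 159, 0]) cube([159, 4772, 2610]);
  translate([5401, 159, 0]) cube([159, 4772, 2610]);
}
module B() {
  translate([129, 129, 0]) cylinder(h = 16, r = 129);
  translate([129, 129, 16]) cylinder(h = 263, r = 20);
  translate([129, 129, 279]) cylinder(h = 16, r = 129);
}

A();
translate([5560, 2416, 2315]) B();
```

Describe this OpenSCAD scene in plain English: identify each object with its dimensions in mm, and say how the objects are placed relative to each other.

A is a box-shaped house frame (walls only): outside footprint 5560×5090 mm, wall height 2610 mm, wall thickness 159 mm. The two y-facing walls run the full x-width; the two x-facing walls fit between the inner faces of the y-facing walls.

B is a spool: two coaxial disc flanges of radius 129 mm and thickness 16 mm, joined by a core cylinder of radius 20 mm and height 263 mm. The lower flange rests on z = 0 and the three cylinders share a vertical axis.

The spool is beside the house frame with their tops flush at z = 2610.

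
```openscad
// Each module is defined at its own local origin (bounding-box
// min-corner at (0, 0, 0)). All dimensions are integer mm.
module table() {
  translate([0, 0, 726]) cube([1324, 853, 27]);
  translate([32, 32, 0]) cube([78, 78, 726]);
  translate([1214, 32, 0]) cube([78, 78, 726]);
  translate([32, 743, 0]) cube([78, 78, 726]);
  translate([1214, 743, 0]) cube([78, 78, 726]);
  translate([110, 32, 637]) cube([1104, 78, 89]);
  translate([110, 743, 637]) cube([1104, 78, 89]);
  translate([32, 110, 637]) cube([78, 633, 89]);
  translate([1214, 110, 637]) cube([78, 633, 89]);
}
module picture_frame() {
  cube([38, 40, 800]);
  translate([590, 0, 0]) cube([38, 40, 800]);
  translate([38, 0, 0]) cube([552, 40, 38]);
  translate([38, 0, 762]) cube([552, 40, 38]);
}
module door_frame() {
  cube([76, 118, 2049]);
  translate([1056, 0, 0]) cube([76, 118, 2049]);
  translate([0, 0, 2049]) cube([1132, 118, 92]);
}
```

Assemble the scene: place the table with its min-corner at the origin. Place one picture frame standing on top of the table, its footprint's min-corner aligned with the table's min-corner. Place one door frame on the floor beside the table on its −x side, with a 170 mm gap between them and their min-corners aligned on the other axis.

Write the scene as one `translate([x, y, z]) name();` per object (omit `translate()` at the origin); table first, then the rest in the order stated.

table();
translate([0, 0, 753]) picture_frame();
translate([-1302, 0, 0]) door_frame();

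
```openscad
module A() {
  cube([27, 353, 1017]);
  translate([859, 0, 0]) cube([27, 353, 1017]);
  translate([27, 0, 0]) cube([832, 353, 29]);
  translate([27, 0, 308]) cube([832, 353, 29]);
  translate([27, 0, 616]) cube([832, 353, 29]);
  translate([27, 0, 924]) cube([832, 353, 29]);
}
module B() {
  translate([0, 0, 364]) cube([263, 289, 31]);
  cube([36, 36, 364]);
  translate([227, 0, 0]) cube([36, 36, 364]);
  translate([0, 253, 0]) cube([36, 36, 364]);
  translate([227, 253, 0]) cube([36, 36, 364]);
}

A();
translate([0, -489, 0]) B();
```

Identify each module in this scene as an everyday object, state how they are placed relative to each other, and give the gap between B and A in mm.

The stool's nearest face is 200 mm from the bookshelf's −y face.

A is a bookshelf. B is a stool. The stool is on the floor beside the bookshelf on its −y side. The gap between the stool and the bookshelf is 200 mm.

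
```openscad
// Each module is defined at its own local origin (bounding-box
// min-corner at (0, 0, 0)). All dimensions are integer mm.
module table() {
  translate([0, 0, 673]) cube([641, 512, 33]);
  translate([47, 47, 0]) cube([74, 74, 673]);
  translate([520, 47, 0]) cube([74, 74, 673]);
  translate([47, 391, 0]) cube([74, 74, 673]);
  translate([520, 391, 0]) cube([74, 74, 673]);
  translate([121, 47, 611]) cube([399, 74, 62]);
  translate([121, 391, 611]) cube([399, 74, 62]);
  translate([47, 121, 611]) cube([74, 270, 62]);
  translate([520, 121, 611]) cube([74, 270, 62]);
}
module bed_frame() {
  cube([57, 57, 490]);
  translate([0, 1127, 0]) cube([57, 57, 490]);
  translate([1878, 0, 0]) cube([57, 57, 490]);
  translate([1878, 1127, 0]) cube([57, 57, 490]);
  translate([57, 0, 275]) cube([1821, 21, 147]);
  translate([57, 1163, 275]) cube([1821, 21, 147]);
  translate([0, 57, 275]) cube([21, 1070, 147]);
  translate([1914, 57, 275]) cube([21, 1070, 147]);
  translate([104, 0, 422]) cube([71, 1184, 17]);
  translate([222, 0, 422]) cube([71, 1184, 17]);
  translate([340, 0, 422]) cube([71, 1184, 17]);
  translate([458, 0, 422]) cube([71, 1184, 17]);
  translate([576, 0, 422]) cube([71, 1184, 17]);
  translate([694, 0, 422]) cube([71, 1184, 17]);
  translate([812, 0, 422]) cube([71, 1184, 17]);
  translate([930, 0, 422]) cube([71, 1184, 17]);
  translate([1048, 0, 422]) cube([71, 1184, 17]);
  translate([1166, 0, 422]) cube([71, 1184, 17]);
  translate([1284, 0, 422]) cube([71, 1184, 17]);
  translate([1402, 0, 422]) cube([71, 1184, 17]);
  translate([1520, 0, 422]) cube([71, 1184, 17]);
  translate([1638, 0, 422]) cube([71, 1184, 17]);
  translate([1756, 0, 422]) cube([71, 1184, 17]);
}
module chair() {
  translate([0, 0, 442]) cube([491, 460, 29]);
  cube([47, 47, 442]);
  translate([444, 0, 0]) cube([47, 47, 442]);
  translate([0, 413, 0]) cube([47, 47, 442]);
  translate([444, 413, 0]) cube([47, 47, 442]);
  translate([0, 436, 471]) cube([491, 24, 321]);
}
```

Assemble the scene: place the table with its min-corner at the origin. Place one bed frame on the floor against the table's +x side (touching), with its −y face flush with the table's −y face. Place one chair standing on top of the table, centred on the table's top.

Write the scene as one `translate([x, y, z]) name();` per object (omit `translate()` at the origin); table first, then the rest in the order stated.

table();
translate([641, 0, 0]) bed_frame();
translate([75, 26, 706]) chair();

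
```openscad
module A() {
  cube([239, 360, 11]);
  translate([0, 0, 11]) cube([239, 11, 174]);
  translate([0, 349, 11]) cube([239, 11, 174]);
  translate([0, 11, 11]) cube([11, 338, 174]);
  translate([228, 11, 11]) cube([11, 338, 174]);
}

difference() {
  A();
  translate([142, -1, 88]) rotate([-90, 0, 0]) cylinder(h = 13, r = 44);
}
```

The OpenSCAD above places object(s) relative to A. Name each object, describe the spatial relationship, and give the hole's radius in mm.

The subtracted cylinder has r = 44 mm.

A is an open box. The open box has a circular hole through its front wall. The hole's radius is 44 mm.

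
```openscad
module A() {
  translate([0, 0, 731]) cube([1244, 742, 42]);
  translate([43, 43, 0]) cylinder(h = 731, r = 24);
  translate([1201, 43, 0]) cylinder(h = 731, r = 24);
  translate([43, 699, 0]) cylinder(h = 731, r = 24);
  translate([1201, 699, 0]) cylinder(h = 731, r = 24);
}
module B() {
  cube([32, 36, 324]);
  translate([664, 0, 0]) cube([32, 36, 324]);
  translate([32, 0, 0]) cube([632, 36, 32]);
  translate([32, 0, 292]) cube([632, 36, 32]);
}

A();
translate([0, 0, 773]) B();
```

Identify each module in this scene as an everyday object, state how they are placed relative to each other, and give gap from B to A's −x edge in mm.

The picture frame's min-x is at 0; the table's min-x is 0; gap = 0 mm.

A is a table. B is a picture frame. The picture frame is on top of the table. The gap from the picture frame to the table's −x edge is 0 mm.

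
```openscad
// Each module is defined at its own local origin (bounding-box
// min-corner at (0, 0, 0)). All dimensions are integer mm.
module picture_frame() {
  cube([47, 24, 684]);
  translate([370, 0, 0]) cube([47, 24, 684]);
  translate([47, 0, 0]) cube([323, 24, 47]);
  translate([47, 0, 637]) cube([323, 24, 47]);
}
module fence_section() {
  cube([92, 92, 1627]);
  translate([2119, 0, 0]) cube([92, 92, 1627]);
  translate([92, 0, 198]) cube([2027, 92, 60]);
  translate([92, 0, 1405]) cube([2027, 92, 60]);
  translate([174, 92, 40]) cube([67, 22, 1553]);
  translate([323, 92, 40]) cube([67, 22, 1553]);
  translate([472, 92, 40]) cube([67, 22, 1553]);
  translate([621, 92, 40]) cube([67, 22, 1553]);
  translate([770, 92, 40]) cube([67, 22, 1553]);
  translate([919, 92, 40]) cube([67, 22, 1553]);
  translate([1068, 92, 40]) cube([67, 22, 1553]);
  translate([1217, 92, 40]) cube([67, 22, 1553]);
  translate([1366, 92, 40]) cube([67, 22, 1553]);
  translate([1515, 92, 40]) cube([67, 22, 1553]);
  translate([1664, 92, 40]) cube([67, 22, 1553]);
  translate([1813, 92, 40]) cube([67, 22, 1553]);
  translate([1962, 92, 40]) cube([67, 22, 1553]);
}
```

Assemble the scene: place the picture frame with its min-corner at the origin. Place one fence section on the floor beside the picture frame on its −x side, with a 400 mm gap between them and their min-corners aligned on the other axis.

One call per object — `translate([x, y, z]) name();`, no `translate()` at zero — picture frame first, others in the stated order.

picture_frame();
translate([-2611, 0, 0]) fence_section();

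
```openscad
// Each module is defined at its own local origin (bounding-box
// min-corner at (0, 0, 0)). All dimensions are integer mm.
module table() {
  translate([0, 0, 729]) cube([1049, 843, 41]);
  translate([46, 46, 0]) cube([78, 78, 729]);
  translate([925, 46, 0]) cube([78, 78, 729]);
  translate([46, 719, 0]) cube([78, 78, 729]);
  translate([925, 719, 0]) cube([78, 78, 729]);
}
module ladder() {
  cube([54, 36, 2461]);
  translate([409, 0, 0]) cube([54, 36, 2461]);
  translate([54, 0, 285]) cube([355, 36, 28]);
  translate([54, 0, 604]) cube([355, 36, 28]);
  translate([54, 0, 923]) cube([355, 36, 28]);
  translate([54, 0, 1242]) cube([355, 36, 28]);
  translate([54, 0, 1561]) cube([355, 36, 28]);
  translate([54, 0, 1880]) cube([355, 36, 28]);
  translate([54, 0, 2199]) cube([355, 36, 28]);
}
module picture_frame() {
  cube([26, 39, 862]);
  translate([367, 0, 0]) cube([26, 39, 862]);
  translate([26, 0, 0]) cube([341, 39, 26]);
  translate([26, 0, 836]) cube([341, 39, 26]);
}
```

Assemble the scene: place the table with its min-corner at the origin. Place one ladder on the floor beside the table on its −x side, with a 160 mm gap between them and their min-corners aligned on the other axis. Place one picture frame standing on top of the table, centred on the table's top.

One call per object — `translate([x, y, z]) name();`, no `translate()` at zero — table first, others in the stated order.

table();
translate([-623, 0, 0]) ladder();
translate([328, 402, 770]) picture_frame();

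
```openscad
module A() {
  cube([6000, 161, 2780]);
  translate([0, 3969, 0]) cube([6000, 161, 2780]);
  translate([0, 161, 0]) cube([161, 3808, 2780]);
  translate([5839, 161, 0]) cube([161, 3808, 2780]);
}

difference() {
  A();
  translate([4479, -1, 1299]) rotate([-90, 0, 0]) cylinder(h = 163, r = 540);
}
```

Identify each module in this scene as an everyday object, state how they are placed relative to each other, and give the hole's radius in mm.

A is a house frame. The house frame has a circular hole through its front wall. The hole's radius is 540 mm.

The subtracted cylinder has r = 540 mm.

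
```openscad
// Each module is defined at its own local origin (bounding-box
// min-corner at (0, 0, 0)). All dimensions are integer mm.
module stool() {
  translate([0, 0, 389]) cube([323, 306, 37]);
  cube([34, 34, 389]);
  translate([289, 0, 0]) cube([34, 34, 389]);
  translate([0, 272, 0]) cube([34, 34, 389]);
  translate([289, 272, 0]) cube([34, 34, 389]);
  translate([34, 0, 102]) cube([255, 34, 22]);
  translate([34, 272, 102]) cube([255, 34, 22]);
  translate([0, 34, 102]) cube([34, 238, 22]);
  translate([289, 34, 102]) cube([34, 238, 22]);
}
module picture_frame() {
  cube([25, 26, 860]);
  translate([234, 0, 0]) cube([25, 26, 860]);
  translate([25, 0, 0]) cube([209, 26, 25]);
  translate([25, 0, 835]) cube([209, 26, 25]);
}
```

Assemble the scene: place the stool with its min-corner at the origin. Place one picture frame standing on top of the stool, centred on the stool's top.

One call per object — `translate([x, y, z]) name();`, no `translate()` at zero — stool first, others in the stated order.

stool();
translate([32, 140, 426]) picture_frame();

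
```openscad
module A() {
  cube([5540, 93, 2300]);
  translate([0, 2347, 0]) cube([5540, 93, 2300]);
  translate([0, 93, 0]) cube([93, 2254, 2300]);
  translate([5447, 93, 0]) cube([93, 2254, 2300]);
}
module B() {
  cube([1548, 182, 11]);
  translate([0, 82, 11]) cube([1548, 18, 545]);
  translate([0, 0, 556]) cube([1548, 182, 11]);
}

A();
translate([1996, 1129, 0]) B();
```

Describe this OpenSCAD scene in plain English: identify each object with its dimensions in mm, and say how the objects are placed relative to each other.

A is the wall frame of a small rectangular building: four walls, each 2300 mm tall and 93 mm thick, enclosing a footprint 5540 mm (x) by 2440 mm (y) outside-to-outside, with no floor or roof. The front and back walls (the −y and +y sides) span the full width; the two side walls fit between them.

B is an I-beam lying along x, 1548 mm long. Overall section height 567 mm. Two flanges 182 mm wide (y) and 11 mm thick, one on the floor and one at the top; a web 18 mm thick runs between them, centred on the flange width.

The I-beam sits inside the house frame, centred.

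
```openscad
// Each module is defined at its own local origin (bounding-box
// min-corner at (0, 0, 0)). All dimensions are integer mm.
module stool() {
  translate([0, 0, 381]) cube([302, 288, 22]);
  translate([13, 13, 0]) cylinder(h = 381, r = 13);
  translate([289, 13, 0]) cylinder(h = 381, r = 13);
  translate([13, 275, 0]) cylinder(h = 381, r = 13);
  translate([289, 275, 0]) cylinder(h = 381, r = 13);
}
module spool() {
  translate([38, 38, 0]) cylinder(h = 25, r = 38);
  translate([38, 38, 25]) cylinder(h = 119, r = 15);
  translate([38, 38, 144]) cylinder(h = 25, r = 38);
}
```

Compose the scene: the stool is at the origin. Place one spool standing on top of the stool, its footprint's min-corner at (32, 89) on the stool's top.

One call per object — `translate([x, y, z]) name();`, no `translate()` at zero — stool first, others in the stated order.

stool();
translate([32, 89, 403]) spool();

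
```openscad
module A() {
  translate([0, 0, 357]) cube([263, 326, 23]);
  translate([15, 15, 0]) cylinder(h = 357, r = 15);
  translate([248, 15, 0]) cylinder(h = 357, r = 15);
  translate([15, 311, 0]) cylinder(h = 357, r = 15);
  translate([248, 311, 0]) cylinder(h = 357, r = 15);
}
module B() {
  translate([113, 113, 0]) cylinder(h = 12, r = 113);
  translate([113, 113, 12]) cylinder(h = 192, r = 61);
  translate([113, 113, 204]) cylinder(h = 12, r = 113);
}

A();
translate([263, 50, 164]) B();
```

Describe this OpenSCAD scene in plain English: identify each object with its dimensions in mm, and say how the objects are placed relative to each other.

A is a four-legged stool. The seat is a 263×326×23 mm slab whose top surface is at z = 380 mm; four round legs, each 30 mm in diameter, run from the floor (z = 0) to the underside of the seat, each leg's axis is inset half a diameter from the nearest pair of seat edges (so the leg's bounding box is flush with the corner).

B is a spool: two coaxial disc flanges of radius 113 mm and thickness 12 mm, joined by a core cylinder of radius 61 mm and height 192 mm. The lower flange rests on z = 0 and the three cylinders share a vertical axis.

The spool is beside the stool with their tops flush at z = 380.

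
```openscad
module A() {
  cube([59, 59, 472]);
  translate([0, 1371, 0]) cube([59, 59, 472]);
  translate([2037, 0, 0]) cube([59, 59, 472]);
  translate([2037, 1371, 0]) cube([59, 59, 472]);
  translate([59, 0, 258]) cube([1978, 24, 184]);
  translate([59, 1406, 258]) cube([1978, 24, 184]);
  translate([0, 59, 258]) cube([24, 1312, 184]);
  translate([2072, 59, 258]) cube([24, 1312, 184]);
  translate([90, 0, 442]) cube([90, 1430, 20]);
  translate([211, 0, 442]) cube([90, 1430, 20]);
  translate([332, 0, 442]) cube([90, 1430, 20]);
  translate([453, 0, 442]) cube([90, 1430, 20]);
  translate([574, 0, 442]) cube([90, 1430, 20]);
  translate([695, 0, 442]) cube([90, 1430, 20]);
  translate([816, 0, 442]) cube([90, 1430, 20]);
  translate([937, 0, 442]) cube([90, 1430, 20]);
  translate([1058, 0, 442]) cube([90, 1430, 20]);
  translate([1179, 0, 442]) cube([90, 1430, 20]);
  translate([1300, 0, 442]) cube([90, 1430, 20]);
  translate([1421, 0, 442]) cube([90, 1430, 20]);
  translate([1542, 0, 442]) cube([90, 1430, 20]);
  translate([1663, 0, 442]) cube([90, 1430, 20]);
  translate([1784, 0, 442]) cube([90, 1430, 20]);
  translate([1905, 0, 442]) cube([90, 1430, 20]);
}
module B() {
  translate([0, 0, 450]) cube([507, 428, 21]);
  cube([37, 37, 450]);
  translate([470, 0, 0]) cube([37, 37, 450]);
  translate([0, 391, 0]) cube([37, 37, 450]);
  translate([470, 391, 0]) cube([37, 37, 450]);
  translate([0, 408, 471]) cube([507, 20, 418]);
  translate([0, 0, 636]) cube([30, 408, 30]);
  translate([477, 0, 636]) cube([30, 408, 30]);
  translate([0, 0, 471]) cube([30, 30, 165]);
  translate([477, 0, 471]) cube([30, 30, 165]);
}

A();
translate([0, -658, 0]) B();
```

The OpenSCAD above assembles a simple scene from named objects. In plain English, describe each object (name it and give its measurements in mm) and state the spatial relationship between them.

A is a bed frame 2096 mm long (x) by 1430 mm wide (y). Four 59×59 mm corner posts, 472 mm tall, at the corners of the footprint. Four rails of 24 mm thickness and 184 mm height run between adjacent posts with their undersides at z = 258 mm, their outer faces flush with the outside of the frame (the two x-running rails run between the posts' inner faces; the two y-running rails run between the posts' inner faces). 16 slats, each 90 mm wide (x) and 20 mm thick, lie across the top of the two x-running rails, running the full 1430 mm width of the frame in y; the slats are evenly spaced along x between the inner faces of the end posts with equal gaps (rounded down to the nearest mm) at the −x end and between each pair — any rounding remainder accumulates at the +x end.

B is a chair. The seat is a 507×428×21 mm slab with its top at z = 471 mm, on four 37×37 mm corner legs (flush with the seat edges, standing on z = 0). A flat backrest 20 mm thick, 418 mm tall, spans the full seat width and rises from the seat top along its +y edge, rear face flush with the rear of the seat. Two armrests of 30×30 mm section run along each side from the seat's front edge to the front of the backrest, top faces 195 mm above the seat top and outer faces flush with the seat's x-edges; a 30×30 mm post under the front of each armrest stands on the seat at the front corner.

The chair is on the floor beside the bed frame on its −y side.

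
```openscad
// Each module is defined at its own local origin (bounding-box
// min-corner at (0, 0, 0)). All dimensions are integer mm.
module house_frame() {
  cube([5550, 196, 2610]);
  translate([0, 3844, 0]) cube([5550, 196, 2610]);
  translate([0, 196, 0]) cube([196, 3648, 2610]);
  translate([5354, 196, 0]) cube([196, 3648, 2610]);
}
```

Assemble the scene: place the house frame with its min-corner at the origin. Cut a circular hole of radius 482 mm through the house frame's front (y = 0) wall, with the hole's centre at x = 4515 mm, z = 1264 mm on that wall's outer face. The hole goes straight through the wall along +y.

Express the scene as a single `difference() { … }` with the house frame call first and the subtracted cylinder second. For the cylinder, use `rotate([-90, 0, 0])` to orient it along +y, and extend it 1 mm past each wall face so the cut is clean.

difference() {
  house_frame();
  translate([4515, -1, 1264]) rotate([-90, 0, 0]) cylinder(h = 198, r = 482);
}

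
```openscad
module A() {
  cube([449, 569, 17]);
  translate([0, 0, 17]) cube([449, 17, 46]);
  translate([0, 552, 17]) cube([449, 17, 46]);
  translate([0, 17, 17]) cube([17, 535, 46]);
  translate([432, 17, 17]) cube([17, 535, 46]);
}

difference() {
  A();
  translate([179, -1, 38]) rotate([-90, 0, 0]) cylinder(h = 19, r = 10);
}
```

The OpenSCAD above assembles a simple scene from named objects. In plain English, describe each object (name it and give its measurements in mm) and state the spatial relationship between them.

A is an open storage box with external size 449×569×63 mm and wall thickness 17 mm (the base is also 17 mm thick). The base covers the whole footprint; the four walls stand on the base, with the y-facing walls full-width and the x-facing walls fitting between their inner faces.

The open box has a circular hole of radius 10 mm through its front wall, centred at (x = 179, z = 38).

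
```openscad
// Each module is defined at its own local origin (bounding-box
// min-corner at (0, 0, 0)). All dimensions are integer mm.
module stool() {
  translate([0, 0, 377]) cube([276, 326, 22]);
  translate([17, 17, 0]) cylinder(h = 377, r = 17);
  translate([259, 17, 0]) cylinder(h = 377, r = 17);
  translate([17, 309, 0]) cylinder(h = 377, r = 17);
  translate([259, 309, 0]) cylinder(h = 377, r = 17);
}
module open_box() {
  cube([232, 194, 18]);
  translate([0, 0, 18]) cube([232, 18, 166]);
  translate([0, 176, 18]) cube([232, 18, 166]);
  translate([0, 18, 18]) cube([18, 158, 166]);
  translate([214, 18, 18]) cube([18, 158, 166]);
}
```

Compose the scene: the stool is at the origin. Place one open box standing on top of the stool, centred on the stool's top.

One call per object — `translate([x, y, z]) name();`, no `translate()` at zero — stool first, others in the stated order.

stool();
translate([22, 66, 399]) open_box();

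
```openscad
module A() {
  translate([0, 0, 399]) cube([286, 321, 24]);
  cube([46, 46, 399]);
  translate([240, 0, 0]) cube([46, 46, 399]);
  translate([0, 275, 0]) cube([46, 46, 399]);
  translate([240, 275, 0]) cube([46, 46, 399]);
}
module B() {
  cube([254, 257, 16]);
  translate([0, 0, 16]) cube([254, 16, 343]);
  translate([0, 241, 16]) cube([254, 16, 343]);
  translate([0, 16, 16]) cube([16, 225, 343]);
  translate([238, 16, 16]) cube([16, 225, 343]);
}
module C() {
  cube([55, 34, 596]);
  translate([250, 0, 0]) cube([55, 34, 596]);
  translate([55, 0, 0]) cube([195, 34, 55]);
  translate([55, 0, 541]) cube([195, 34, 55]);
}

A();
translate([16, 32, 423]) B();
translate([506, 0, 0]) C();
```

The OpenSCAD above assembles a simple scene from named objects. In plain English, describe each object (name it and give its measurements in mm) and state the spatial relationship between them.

A is a four-legged stool. The seat is 286×321 mm, 24 mm thick, top at z = 423 mm. It stands on four square legs, each 46×46 mm in cross-section, from z = 0 to the seat underside, each flush with a corner of the seat.

B is an open-topped rectangular box: outside dimensions 254×257×359 mm, with a uniform wall and base thickness of 16 mm. The base is a full 254×257 slab on the floor; four walls sit on top of the base. The front and back walls (the −y and +y sides) span the full width; the two side walls fit between them.

C is a rectangular picture frame lying in the x–z plane (depth along y). The opening is 195 mm wide (x) by 486 mm tall (z), surrounded by a border 55 mm wide on all four sides. The frame is 34 mm deep and is made of two full-height vertical stiles with two horizontal rails fitted between them.

The open box is on top of the stool, centred. The picture frame is on the floor beside the stool on its +x side.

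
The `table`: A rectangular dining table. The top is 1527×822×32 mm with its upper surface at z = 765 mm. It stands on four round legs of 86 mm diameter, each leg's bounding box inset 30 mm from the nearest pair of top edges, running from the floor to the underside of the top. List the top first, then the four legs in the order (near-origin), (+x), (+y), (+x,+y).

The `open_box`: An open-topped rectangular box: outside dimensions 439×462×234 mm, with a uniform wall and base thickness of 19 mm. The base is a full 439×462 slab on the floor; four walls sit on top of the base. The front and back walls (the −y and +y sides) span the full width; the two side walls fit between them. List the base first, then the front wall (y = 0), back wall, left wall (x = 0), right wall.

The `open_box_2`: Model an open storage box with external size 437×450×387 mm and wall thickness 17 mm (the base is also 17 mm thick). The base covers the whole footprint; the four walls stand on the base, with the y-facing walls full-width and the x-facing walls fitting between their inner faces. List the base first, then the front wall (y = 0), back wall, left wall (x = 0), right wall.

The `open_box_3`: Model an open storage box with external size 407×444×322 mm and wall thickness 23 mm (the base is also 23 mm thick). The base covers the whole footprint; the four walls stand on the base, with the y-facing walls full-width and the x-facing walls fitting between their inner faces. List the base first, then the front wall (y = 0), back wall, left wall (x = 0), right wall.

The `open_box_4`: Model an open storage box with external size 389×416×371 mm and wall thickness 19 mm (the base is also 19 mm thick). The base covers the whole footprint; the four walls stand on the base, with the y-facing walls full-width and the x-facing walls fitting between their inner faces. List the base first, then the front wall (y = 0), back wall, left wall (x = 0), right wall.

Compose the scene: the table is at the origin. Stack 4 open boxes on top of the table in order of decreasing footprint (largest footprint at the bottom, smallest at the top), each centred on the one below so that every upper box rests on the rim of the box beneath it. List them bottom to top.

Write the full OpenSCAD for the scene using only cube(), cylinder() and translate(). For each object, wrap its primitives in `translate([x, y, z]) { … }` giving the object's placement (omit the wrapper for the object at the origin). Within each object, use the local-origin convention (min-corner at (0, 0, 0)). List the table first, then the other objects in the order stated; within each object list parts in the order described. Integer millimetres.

translate([0, 0, 733]) cube([1527, 822, 32]);
translate([73, 73, 0]) cylinder(h = 733, r = 43);
translate([1454, 73, 0]) cylinder(h = 733, r = 43);
translate([73, 749, 0]) cylinder(h = 733, r = 43);
translate([1454, 749, 0]) cylinder(h = 733, r = 43);
translate([544, 180, 765]) {
  cube([439, 462, 19]);
  translate([0, 0, 19]) cube([439, 19, 215]);
  translate([0, 443, 19]) cube([439, 19, 215]);
  translate([0, 19, 19]) cube([19, 424, 215]);
  translate([420, 19, 19]) cube([19, 424, 215]);
}
translate([545, 186, 999]) {
  cube([437, 450, 17]);
  translate([0, 0, 17]) cube([437, 17, 370]);
  translate([0, 433, 17]) cube([437, 17, 370]);
  translate([0, 17, 17]) cube([17, 416, 370]);
  translate([420, 17, 17]) cube([17, 416, 370]);
}
translate([560, 189, 1386]) {
  cube([407, 444, 23]);
  translate([0, 0, 23]) cube([407, 23, 299]);
  translate([0, 421, 23]) cube([407, 23, 299]);
  translate([0, 23, 23]) cube([23, 398, 299]);
  translate([384, 23, 23]) cube([23, 398, 299]);
}
translate([569, 203, 1708]) {
  cube([389, 416, 19]);
  translate([0, 0, 19]) cube([389, 19, 352]);
  translate([0, 397, 19]) cube([389, 19, 352]);
  translate([0, 19, 19]) cube([19, 378, 352]);
  translate([370, 19, 19]) cube([19, 378, 352]);
}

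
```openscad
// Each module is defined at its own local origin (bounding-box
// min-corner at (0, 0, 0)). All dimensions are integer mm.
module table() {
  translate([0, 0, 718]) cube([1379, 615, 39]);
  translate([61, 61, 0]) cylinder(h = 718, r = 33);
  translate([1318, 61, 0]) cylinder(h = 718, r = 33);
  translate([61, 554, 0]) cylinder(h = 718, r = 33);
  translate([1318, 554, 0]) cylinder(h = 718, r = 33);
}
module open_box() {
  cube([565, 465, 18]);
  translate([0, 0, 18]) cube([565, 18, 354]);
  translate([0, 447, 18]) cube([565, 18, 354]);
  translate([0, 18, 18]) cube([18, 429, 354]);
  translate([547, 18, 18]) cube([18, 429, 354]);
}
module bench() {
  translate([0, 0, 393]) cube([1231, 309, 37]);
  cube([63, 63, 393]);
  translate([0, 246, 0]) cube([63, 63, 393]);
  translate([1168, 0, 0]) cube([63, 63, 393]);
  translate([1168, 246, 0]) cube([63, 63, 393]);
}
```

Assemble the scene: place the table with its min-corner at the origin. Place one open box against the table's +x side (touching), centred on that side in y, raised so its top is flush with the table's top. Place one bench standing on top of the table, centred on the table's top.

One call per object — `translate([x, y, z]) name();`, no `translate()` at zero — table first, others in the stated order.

table();
translate([1379, 75, 385]) open_box();
translate([74, 153, 757]) bench();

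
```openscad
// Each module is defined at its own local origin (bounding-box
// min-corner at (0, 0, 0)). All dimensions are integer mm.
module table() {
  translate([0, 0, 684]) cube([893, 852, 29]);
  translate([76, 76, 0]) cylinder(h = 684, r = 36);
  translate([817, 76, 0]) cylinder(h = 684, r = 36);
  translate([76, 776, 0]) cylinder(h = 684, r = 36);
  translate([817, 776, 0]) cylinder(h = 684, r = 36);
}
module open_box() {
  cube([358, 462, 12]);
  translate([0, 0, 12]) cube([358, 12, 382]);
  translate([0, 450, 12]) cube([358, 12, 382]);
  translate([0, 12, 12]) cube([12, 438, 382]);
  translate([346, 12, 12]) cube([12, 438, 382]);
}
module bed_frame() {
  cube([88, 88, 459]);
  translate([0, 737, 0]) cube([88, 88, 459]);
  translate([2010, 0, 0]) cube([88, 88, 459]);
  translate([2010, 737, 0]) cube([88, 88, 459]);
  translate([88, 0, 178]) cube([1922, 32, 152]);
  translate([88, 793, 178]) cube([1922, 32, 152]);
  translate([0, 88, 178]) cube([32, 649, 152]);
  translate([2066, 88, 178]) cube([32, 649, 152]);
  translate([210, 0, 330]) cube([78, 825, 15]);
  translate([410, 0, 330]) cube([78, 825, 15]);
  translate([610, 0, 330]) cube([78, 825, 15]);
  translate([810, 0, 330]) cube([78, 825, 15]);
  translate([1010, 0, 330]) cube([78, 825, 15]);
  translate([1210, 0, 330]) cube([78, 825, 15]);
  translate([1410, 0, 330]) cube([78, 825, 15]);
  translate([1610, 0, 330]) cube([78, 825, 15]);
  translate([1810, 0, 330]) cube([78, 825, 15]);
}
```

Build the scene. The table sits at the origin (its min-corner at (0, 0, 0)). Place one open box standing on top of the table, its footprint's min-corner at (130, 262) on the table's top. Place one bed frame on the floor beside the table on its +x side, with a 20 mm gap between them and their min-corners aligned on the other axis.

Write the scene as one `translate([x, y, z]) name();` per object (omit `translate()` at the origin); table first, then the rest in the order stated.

table();
translate([130, 262, 713]) open_box();
translate([913, 0, 0]) bed_frame();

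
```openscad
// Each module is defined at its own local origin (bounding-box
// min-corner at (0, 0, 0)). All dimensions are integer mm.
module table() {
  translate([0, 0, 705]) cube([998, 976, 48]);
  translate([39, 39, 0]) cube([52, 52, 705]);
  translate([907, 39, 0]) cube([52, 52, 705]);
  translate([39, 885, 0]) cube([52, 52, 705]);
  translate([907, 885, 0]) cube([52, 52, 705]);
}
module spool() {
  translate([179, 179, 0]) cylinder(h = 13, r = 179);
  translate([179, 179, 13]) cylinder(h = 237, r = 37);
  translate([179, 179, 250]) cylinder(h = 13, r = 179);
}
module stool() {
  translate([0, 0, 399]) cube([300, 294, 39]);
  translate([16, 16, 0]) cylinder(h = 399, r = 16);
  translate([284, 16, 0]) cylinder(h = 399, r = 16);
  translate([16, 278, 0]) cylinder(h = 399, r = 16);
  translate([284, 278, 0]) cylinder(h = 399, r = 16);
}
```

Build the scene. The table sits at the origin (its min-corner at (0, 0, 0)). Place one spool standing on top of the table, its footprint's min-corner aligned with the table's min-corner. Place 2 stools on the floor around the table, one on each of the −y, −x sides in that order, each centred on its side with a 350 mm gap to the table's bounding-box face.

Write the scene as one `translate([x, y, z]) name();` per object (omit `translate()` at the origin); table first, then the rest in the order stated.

table();
translate([0, 0, 753]) spool();
translate([349, -644, 0]) stool();
translate([-650, 341, 0]) stool();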